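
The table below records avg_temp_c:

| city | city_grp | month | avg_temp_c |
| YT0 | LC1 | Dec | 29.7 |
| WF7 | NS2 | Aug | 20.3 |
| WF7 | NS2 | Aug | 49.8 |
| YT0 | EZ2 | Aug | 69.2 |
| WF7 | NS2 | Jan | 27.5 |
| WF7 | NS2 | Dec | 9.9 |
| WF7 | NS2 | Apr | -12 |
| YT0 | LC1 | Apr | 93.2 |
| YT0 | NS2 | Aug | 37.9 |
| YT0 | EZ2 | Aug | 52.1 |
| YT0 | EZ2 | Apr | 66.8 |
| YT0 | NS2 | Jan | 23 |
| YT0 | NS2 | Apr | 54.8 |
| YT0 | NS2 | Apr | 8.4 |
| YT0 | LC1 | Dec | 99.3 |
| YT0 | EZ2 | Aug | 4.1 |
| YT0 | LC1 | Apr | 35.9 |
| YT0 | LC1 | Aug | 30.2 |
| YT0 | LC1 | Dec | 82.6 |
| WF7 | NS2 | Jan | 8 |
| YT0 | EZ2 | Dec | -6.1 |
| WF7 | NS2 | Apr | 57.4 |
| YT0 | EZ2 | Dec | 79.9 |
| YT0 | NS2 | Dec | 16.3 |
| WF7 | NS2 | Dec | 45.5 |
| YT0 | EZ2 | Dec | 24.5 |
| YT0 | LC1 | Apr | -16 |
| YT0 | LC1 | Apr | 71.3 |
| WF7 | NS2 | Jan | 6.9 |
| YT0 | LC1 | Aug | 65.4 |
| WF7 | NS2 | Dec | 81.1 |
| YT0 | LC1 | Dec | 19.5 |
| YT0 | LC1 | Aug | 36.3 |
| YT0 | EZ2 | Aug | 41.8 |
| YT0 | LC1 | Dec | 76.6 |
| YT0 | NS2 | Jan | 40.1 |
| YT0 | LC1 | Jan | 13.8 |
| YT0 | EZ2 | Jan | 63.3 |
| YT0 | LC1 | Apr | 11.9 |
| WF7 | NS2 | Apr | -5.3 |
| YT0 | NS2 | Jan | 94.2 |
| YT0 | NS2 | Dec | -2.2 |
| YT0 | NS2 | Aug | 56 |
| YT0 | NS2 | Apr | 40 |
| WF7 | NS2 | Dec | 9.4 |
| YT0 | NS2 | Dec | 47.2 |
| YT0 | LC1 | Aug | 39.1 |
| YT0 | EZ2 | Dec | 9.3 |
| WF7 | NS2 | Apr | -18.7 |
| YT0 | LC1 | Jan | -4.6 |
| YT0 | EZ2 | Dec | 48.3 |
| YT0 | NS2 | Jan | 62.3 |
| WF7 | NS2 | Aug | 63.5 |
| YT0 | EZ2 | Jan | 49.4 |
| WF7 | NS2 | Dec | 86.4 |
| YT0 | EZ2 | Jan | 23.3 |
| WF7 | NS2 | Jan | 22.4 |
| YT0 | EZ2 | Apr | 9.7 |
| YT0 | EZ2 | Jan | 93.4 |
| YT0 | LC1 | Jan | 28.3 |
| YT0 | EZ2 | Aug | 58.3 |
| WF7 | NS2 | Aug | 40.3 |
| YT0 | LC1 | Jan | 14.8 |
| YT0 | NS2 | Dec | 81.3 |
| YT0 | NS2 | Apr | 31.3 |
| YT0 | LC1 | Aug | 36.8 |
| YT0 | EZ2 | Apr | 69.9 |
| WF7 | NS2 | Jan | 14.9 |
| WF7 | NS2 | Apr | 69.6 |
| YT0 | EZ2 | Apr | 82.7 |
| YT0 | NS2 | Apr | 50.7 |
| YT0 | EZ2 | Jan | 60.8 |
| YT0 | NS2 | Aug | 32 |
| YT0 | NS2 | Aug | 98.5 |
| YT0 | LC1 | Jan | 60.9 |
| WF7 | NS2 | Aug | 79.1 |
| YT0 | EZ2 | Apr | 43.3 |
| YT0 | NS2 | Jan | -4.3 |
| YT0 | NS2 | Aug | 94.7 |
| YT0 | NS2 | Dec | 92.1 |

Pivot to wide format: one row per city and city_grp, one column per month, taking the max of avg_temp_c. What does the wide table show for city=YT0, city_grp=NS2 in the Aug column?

98.5

Rows with city=YT0, city_grp=NS2 and month=Aug: avg_temp_c values are 37.9, 56, 32, 98.5, 94.7.
max(37.9, 56, 32, 98.5, 94.7) = 98.5.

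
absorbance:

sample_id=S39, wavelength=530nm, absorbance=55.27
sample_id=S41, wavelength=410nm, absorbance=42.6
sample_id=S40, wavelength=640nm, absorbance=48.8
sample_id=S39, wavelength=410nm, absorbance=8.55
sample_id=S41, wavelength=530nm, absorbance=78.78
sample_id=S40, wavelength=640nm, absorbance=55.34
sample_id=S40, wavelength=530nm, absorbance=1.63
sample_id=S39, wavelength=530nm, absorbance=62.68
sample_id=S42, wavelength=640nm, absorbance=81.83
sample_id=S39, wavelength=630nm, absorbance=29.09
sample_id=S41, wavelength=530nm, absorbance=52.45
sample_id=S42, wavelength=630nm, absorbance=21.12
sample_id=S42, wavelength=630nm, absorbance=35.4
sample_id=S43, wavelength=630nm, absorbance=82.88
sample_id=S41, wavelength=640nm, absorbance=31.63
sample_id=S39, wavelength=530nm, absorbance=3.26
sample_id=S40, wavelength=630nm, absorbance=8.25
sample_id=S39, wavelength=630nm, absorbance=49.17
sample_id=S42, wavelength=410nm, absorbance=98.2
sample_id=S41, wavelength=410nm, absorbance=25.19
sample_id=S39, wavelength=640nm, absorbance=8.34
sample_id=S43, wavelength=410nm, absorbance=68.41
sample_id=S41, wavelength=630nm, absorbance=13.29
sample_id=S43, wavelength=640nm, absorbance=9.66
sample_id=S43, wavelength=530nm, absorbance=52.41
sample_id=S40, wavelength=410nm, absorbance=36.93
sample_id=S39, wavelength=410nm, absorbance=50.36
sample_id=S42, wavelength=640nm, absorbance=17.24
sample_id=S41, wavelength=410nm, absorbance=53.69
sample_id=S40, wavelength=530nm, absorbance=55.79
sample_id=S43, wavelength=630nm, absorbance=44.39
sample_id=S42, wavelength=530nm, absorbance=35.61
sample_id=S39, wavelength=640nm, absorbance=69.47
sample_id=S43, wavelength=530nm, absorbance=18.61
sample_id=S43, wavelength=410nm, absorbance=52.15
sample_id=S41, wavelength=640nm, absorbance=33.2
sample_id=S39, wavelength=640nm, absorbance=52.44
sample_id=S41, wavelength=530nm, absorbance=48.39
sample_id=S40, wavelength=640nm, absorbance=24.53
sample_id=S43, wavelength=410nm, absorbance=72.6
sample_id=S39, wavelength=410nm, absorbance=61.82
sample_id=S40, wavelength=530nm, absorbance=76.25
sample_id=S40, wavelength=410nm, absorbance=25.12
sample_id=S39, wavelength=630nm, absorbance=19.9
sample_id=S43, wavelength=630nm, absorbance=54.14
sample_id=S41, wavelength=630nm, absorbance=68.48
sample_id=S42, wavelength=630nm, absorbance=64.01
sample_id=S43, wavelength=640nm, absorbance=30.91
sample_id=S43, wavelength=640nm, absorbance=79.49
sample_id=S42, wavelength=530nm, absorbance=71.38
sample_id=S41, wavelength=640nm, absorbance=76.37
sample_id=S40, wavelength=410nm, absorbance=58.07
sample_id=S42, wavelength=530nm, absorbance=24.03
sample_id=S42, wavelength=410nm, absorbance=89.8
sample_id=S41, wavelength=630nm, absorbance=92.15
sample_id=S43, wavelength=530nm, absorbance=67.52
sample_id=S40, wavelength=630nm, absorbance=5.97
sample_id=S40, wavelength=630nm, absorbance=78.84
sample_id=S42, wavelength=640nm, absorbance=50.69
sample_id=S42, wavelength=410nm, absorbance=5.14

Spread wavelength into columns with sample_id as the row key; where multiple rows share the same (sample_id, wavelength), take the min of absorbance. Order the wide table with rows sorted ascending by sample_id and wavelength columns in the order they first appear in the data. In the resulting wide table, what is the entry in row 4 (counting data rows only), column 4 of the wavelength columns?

With rows sorted ascending by sample_id, row 4 is sample_id=S42. wavelength columns in first-appearance order: 530nm, 410nm, 640nm, 630nm; column 4 is 630nm.
Long rows with sample_id=S42, wavelength=630nm: min(21.12, 35.4, 64.01) = 21.12.

21.12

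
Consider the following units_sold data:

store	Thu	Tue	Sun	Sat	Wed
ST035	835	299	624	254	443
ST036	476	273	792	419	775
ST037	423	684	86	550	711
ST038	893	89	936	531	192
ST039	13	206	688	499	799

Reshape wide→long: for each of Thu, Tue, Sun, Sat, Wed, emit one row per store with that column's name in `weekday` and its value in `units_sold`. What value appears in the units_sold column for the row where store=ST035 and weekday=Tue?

299

Unpivoting turns each (store, wide-column) pair into one long row.
The wide cell at row ST035, column Tue holds 299, so the long row (ST035, Tue) has units_sold=299.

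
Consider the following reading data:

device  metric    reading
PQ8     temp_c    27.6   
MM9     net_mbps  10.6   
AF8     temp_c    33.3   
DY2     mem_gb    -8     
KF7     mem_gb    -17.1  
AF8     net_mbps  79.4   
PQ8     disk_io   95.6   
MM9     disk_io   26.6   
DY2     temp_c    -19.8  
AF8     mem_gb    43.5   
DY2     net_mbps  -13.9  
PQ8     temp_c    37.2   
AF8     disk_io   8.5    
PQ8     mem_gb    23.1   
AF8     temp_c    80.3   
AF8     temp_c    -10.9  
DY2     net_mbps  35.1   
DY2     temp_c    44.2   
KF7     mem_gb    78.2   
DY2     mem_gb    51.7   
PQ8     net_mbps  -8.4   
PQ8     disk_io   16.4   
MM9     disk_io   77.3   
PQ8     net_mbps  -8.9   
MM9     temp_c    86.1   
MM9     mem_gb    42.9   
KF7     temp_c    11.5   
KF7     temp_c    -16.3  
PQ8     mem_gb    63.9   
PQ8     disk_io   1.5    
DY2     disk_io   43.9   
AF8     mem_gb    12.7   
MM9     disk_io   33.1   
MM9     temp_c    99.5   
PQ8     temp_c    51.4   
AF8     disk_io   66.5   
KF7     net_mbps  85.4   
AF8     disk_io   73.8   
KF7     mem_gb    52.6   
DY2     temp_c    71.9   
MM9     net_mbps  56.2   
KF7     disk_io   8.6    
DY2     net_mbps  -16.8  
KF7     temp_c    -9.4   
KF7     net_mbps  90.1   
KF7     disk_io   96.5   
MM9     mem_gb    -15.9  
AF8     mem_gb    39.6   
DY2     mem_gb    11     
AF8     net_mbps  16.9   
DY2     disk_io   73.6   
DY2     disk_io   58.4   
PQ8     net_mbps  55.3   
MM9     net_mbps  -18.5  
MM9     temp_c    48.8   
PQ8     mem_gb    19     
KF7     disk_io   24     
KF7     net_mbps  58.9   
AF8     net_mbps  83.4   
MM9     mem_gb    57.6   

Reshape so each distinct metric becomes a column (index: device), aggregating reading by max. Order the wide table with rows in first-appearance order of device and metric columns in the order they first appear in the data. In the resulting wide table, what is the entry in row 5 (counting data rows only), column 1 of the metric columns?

11.5

With rows in first-appearance order of device, row 5 is device=KF7. metric columns in first-appearance order: temp_c, net_mbps, mem_gb, disk_io; column 1 is temp_c.
Long rows with device=KF7, metric=temp_c: max(11.5, -16.3, -9.4) = 11.5.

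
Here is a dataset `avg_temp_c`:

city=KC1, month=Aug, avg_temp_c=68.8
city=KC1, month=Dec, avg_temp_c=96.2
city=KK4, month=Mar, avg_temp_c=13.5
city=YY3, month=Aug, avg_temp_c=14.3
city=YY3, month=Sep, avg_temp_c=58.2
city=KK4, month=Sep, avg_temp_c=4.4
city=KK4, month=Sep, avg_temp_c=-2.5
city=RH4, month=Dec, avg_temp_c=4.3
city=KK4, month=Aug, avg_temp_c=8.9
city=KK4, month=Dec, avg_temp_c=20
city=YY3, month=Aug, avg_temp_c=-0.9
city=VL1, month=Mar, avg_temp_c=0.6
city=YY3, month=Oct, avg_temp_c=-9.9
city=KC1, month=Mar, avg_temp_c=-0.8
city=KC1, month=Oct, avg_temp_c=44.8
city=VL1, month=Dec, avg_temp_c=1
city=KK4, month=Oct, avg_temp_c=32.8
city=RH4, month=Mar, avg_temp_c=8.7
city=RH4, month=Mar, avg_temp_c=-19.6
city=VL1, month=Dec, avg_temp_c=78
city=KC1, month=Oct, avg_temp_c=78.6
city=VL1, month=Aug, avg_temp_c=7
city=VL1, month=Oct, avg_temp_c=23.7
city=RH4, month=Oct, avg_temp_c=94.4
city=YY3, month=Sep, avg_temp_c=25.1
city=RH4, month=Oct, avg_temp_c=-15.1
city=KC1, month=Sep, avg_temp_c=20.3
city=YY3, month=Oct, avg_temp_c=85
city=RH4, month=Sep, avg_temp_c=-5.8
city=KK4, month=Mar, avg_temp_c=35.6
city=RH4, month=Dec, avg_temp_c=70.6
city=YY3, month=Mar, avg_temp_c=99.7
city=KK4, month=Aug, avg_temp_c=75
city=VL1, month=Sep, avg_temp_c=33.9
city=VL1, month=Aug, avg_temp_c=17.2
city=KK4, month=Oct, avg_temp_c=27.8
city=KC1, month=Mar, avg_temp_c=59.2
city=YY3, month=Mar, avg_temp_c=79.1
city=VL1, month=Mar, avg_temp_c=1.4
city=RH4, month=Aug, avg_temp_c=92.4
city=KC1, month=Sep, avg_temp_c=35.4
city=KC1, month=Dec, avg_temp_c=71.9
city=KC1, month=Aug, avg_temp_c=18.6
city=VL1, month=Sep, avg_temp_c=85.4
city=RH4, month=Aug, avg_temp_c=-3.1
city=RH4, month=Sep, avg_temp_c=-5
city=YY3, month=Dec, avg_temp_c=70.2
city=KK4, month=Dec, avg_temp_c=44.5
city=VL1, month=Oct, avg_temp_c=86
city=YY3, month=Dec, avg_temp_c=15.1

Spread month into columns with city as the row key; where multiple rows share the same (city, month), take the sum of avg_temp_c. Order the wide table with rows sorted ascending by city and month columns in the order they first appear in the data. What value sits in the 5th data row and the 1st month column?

With rows sorted ascending by city, row 5 is city=YY3. month columns in first-appearance order: Aug, Dec, Mar, Sep, Oct; column 1 is Aug.
Long rows with city=YY3, month=Aug: 14.3 + -0.9 = 13.4.

13.4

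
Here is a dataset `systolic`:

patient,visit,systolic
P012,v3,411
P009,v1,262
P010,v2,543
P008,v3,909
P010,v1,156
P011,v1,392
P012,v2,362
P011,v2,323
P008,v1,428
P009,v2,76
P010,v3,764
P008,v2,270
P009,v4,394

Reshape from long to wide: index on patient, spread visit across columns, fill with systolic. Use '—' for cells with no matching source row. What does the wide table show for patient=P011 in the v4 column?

—

No long-format row has patient=P011 and visit=v4, so the cell is —.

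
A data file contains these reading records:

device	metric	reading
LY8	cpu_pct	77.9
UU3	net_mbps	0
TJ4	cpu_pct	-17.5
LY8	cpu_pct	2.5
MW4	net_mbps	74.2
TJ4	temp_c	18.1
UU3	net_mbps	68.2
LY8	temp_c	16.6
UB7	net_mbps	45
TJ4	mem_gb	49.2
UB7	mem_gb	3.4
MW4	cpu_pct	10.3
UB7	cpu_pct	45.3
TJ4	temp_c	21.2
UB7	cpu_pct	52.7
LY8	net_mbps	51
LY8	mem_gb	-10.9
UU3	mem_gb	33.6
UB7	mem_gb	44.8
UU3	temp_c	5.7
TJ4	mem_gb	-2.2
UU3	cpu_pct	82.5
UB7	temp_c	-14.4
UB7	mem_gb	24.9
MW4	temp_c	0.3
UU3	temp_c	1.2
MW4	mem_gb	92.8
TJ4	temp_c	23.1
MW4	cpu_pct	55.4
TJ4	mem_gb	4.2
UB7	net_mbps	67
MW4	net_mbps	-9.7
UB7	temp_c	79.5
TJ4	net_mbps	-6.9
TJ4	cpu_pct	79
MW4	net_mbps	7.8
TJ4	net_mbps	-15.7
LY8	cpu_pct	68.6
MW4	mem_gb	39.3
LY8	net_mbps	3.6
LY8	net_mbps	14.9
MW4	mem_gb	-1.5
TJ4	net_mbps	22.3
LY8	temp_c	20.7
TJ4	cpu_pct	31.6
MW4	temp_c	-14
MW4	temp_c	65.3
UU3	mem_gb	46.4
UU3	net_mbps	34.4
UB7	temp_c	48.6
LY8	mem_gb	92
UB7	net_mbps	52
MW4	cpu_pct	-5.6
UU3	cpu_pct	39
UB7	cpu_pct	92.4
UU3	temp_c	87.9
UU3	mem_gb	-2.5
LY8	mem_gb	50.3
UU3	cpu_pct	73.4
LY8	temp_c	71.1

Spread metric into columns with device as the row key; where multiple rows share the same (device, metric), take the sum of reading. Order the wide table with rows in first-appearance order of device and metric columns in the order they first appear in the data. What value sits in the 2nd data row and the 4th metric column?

77.5

With rows in first-appearance order of device, row 2 is device=UU3. metric columns in first-appearance order: cpu_pct, net_mbps, temp_c, mem_gb; column 4 is mem_gb.
Long rows with device=UU3, metric=mem_gb: 33.6 + 46.4 + -2.5 = 77.5.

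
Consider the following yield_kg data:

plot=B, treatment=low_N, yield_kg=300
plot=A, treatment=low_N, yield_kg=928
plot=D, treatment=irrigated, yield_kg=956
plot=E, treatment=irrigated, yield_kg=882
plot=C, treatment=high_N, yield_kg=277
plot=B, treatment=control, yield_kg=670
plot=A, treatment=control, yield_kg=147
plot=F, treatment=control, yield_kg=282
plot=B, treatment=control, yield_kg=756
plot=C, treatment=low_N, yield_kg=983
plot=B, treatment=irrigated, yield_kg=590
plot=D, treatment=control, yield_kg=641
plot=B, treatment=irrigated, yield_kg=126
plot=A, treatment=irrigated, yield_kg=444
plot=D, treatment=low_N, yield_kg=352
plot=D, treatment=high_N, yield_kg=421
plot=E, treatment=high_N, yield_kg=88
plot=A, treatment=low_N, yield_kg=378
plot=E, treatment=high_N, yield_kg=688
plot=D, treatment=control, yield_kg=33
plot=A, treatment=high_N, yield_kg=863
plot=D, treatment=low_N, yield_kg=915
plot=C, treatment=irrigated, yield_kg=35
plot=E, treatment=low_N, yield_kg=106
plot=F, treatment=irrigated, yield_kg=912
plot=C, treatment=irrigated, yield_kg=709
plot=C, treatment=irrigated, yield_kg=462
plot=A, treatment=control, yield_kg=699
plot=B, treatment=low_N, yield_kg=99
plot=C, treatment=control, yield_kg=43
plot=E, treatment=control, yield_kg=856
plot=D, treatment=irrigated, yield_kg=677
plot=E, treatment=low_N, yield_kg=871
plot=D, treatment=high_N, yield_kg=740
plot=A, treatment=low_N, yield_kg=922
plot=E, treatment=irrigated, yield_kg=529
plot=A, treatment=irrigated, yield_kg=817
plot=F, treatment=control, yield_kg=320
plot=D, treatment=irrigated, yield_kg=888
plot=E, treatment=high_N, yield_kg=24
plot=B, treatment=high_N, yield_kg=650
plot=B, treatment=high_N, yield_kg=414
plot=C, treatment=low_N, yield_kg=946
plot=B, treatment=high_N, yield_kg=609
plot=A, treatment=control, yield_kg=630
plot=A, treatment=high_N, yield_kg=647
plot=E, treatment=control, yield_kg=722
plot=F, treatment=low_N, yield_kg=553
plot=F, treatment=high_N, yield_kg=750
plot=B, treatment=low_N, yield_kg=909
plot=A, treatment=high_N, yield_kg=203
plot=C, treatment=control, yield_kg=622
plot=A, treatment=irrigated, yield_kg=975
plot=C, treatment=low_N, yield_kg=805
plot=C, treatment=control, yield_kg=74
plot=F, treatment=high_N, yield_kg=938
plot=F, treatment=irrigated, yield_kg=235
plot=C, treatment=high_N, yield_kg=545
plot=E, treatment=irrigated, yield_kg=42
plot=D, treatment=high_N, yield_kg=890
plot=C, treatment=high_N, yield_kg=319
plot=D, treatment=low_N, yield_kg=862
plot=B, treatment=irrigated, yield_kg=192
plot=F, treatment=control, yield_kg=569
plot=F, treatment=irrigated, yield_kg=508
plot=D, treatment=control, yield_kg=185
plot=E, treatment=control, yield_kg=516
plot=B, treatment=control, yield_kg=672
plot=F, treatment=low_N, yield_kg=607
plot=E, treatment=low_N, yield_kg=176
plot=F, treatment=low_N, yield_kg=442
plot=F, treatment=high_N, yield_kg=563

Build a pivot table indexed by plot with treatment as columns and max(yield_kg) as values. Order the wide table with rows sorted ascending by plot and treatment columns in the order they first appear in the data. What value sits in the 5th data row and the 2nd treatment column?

882

With rows sorted ascending by plot, row 5 is plot=E. treatment columns in first-appearance order: low_N, irrigated, high_N, control; column 2 is irrigated.
Long rows with plot=E, treatment=irrigated: max(882, 529, 42) = 882.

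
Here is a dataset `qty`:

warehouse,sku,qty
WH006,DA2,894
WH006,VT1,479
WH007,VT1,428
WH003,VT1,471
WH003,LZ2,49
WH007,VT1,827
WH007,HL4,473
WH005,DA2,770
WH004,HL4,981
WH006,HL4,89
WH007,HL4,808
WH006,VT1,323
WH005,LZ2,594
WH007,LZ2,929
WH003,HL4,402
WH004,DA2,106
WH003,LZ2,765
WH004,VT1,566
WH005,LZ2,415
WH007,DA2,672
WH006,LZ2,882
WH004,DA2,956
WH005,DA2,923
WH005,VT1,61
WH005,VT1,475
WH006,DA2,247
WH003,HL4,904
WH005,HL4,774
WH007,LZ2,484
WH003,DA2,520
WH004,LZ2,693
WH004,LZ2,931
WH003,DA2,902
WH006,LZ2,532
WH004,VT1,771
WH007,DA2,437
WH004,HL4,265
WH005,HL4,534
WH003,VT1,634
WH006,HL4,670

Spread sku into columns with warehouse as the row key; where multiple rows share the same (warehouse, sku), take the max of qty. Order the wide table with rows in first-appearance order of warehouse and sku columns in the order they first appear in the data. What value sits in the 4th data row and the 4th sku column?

774

With rows in first-appearance order of warehouse, row 4 is warehouse=WH005. sku columns in first-appearance order: DA2, VT1, LZ2, HL4; column 4 is HL4.
Long rows with warehouse=WH005, sku=HL4: max(774, 534) = 774.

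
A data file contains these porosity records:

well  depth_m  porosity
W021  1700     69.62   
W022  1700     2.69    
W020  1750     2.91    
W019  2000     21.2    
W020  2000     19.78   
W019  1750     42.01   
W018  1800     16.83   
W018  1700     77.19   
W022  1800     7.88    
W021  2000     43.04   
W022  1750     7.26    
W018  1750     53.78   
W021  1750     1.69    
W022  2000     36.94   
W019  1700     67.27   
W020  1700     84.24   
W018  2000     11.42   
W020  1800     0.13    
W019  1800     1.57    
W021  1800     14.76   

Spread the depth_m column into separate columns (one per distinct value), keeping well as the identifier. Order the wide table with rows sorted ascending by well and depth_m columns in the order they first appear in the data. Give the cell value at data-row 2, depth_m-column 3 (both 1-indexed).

21.2

With rows sorted ascending by well, row 2 is well=W019. depth_m columns in first-appearance order: 1700, 1750, 2000, 1800; column 3 is 2000.
Long rows with well=W019, depth_m=2000: porosity = 21.2.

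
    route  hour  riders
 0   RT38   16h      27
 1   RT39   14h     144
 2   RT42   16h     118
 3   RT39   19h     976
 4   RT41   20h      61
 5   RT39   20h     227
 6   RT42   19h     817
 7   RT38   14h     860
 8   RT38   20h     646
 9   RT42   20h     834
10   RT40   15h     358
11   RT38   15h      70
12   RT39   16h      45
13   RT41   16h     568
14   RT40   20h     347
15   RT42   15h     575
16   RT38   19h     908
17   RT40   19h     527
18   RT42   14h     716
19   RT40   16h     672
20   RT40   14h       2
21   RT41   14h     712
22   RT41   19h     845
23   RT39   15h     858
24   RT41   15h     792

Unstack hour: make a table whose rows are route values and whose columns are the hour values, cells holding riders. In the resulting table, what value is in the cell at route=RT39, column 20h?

227

Wide layout: rows indexed by route, columns are the 5 distinct hour values (16h, 14h, 19h, 20h, 15h).
Cell (route=RT39, hour=20h) draws from the long row where route=RT39 and hour=20h, which has riders=227.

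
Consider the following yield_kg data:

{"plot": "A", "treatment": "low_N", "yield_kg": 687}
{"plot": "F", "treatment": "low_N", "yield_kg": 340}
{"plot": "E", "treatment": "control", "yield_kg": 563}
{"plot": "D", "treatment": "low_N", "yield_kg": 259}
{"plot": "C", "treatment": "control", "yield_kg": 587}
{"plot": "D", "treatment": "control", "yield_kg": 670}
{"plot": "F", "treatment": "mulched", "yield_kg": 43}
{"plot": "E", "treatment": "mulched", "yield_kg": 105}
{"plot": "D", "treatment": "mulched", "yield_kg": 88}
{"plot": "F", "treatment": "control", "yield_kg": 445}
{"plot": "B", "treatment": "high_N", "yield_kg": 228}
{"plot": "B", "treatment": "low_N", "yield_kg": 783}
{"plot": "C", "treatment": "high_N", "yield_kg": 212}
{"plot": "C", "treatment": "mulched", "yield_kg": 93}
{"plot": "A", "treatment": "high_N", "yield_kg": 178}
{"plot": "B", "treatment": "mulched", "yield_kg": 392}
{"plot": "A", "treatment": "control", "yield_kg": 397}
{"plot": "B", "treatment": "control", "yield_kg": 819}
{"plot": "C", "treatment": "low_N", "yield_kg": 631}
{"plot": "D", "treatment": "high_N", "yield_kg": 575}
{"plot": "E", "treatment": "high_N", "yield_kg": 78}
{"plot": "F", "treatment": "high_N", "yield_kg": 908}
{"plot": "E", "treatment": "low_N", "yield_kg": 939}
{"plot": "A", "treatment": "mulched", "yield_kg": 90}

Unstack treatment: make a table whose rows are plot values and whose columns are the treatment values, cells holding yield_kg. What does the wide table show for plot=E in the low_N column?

939

Wide layout: rows indexed by plot, columns are the 4 distinct treatment values (low_N, control, mulched, high_N).
Cell (plot=E, treatment=low_N) draws from the long row where plot=E and treatment=low_N, which has yield_kg=939.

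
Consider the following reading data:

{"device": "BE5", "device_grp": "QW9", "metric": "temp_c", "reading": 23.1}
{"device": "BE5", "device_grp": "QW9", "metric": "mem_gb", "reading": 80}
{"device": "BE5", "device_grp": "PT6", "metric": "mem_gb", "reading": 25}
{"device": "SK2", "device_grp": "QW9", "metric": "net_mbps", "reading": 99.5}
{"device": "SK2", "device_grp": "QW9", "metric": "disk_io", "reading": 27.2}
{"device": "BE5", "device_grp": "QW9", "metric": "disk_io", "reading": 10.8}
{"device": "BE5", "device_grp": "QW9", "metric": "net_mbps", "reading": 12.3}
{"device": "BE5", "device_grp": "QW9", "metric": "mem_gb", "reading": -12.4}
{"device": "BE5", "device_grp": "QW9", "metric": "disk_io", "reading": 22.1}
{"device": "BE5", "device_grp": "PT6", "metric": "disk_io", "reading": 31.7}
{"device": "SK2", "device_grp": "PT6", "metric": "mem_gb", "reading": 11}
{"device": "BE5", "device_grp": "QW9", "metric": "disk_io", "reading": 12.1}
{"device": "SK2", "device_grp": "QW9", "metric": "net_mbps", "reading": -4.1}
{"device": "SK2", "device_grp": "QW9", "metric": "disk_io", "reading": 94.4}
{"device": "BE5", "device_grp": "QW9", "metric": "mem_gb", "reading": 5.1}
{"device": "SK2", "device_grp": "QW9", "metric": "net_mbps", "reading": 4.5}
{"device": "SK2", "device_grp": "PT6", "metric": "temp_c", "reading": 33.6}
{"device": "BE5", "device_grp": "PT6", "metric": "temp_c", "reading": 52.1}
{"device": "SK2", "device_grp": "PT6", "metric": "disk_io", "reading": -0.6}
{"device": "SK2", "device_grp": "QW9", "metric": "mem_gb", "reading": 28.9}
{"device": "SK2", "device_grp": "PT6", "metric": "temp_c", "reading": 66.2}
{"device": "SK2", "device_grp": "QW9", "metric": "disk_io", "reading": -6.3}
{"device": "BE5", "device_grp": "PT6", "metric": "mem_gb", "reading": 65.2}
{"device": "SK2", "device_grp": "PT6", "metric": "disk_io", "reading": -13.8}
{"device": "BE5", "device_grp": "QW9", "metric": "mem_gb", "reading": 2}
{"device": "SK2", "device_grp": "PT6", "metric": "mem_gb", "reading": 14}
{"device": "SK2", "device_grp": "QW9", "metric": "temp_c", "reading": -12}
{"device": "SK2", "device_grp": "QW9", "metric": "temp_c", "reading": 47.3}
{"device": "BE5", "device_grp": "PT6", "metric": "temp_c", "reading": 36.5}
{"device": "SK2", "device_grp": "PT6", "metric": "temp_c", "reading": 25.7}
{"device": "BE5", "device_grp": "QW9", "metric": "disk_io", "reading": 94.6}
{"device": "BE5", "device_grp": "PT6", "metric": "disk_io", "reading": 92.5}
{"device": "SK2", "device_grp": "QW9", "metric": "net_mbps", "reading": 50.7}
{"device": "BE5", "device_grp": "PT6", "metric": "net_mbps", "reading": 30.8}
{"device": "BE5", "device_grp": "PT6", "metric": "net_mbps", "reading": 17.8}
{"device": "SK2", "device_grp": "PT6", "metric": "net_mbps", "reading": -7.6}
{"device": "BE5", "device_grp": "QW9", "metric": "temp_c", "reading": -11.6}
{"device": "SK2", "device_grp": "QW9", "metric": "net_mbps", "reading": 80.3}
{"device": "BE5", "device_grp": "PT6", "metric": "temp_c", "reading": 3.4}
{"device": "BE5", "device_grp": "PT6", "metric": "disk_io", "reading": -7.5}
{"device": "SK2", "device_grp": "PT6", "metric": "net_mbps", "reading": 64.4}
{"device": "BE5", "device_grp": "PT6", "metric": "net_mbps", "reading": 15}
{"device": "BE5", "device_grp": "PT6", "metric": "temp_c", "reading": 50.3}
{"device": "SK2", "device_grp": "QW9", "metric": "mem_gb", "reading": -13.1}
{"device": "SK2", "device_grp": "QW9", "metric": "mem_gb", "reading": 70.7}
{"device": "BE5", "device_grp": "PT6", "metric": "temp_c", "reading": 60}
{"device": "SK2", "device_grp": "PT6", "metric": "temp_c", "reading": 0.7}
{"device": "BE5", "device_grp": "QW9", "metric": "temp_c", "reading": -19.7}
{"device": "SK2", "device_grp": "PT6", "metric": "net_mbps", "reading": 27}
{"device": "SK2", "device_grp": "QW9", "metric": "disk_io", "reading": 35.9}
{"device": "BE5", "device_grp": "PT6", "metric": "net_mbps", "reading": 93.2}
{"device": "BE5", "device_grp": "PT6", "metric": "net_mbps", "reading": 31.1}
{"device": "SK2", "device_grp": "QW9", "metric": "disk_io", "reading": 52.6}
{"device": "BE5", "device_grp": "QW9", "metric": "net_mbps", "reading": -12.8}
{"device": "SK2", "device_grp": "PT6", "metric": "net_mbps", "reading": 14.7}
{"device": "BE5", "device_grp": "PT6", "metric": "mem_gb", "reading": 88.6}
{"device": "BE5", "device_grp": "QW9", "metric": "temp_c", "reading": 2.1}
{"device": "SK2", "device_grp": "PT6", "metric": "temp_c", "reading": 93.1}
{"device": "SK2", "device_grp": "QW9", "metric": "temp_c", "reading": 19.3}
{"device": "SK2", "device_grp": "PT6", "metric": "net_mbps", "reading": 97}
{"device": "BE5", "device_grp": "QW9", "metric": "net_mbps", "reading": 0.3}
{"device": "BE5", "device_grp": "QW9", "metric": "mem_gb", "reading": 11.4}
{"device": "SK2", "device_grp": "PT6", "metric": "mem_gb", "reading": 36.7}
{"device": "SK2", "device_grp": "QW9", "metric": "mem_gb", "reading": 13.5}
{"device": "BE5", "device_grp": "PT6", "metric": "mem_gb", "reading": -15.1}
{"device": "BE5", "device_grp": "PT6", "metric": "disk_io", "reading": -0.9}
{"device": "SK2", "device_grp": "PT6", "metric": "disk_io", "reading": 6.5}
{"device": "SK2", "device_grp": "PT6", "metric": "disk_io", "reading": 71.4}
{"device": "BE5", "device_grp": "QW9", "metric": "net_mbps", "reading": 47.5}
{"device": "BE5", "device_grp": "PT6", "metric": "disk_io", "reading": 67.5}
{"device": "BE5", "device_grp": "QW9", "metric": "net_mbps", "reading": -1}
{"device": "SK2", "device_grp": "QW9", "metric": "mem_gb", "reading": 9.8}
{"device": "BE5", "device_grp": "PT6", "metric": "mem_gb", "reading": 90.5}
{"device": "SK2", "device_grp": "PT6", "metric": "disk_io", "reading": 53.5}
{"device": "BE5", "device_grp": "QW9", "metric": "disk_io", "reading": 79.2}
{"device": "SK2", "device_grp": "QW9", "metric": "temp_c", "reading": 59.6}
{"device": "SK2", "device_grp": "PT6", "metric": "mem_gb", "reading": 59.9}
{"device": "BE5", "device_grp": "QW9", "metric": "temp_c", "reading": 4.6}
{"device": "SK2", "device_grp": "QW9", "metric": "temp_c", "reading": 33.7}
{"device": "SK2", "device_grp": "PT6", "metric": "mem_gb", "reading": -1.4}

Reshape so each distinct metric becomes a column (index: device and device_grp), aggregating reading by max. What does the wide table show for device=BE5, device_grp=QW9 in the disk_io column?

Rows with device=BE5, device_grp=QW9 and metric=disk_io: reading values are 10.8, 22.1, 12.1, 94.6, 79.2.
max(10.8, 22.1, 12.1, 94.6, 79.2) = 94.6.

94.6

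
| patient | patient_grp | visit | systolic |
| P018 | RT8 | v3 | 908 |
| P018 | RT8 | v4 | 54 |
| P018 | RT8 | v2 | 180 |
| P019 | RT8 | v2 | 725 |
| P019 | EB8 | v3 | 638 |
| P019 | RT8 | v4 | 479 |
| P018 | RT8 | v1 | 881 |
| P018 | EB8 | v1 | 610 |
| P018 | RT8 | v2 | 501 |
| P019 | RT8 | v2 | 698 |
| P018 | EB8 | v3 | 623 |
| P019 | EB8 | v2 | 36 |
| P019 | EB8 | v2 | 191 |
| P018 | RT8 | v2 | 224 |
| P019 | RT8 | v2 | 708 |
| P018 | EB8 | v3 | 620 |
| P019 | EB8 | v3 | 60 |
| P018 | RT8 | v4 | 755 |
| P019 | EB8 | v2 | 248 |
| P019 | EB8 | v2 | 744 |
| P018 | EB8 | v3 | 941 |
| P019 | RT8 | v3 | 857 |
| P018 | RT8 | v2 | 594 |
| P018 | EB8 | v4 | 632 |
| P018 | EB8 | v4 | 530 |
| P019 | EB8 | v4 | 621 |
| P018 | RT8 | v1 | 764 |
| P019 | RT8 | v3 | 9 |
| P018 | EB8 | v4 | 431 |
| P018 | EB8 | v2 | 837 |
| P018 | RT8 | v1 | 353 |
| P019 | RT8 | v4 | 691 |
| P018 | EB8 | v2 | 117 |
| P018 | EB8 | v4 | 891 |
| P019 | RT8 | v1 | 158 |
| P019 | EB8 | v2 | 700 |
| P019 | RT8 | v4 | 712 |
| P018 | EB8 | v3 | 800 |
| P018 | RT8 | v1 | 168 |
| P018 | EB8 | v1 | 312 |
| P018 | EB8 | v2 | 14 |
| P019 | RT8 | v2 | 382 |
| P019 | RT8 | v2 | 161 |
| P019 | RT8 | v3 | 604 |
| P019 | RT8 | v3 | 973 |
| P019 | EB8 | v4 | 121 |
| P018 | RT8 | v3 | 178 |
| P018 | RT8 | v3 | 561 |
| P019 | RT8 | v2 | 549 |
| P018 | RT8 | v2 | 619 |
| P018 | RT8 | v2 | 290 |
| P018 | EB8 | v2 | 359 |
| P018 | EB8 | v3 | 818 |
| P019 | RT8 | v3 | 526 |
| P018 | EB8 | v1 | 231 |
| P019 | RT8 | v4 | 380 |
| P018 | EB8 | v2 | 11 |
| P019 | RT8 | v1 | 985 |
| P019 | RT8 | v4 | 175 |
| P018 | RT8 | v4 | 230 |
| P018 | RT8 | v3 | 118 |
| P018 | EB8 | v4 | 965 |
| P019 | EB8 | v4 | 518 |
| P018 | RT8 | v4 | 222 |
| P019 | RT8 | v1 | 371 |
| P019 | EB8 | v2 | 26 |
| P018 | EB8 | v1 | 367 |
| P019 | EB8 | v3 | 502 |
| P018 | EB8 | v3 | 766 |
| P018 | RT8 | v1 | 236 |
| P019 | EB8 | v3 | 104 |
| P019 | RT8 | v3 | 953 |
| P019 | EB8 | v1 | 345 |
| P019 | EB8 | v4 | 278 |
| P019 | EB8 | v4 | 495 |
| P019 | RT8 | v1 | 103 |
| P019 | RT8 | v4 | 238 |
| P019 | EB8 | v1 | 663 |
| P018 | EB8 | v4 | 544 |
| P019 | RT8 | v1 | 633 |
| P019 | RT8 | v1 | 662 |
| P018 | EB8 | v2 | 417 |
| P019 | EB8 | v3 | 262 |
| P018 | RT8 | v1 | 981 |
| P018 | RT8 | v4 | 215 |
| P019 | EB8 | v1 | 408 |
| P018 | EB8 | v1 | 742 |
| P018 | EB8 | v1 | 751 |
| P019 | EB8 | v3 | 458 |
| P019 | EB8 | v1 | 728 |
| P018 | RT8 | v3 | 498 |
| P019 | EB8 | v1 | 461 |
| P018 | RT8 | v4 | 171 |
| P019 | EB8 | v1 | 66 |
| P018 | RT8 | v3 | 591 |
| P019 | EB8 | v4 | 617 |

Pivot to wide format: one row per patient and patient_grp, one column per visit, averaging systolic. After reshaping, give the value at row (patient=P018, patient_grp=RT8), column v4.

Rows with patient=P018, patient_grp=RT8 and visit=v4: systolic values are 54, 755, 230, 222, 215, 171.
(54 + 755 + 230 + 222 + 215 + 171) / 6 = 274.50.

274.50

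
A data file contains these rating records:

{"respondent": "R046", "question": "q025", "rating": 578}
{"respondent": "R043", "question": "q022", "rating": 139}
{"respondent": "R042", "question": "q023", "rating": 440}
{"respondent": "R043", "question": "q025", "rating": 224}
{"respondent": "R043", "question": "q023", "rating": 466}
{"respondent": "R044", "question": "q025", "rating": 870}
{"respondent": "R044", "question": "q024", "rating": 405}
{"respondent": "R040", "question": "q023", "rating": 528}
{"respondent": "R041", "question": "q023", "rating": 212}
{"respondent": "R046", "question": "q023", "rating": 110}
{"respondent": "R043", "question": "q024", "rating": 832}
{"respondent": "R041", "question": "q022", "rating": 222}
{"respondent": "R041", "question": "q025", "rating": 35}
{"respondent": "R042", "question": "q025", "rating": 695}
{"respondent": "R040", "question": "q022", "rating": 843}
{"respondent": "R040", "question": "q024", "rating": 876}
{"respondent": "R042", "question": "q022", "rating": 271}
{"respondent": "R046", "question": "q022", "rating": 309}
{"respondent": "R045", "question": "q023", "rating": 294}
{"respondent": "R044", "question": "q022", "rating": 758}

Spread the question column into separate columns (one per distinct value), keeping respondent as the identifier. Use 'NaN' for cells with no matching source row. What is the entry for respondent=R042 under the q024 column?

NaN

No long-format row has respondent=R042 and question=q024, so the cell is NaN.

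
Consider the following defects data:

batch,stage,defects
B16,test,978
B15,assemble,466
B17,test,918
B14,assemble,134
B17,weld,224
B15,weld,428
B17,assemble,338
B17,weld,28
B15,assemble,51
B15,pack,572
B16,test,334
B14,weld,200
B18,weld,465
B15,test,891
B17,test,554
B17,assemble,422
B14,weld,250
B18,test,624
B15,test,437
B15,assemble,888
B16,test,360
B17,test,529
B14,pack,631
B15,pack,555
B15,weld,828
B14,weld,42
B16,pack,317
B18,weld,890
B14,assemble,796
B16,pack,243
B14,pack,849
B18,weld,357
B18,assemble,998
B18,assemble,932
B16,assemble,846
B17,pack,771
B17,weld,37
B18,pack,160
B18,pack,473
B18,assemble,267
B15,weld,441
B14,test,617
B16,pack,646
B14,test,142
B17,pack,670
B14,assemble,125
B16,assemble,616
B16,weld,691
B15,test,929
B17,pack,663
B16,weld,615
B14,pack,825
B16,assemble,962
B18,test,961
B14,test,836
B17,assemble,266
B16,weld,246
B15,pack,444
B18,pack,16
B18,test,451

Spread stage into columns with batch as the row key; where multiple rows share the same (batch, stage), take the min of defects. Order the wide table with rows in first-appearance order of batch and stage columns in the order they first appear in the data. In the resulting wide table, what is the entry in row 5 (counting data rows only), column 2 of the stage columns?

267

With rows in first-appearance order of batch, row 5 is batch=B18. stage columns in first-appearance order: test, assemble, weld, pack; column 2 is assemble.
Long rows with batch=B18, stage=assemble: min(998, 932, 267) = 267.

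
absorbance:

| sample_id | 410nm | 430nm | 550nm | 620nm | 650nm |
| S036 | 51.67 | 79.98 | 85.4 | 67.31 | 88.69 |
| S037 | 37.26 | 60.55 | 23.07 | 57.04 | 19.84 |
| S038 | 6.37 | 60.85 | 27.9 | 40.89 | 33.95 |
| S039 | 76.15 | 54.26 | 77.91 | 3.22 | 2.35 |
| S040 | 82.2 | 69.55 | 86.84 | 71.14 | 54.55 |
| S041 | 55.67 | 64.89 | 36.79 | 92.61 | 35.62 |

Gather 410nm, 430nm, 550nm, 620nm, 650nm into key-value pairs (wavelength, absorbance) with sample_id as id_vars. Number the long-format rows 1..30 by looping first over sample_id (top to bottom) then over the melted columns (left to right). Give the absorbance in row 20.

2.35

30 rows total (6 × 5). Row 20: index ⌊(20-1)/5⌋ = 3 into sample_id → S039; (20-1) mod 5 = 4 into the melted columns → 650nm.
So row 20 is (S039, 650nm, 2.35); absorbance = 2.35.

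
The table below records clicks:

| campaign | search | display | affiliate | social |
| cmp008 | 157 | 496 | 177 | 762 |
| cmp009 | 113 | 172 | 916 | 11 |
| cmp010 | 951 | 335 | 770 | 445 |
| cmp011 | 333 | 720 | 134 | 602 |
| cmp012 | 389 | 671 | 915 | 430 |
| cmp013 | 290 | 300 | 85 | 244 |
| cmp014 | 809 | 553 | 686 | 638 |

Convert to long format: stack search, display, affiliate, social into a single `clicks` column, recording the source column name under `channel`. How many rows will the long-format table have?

28

7 campaign values × 4 melted columns = 28 rows.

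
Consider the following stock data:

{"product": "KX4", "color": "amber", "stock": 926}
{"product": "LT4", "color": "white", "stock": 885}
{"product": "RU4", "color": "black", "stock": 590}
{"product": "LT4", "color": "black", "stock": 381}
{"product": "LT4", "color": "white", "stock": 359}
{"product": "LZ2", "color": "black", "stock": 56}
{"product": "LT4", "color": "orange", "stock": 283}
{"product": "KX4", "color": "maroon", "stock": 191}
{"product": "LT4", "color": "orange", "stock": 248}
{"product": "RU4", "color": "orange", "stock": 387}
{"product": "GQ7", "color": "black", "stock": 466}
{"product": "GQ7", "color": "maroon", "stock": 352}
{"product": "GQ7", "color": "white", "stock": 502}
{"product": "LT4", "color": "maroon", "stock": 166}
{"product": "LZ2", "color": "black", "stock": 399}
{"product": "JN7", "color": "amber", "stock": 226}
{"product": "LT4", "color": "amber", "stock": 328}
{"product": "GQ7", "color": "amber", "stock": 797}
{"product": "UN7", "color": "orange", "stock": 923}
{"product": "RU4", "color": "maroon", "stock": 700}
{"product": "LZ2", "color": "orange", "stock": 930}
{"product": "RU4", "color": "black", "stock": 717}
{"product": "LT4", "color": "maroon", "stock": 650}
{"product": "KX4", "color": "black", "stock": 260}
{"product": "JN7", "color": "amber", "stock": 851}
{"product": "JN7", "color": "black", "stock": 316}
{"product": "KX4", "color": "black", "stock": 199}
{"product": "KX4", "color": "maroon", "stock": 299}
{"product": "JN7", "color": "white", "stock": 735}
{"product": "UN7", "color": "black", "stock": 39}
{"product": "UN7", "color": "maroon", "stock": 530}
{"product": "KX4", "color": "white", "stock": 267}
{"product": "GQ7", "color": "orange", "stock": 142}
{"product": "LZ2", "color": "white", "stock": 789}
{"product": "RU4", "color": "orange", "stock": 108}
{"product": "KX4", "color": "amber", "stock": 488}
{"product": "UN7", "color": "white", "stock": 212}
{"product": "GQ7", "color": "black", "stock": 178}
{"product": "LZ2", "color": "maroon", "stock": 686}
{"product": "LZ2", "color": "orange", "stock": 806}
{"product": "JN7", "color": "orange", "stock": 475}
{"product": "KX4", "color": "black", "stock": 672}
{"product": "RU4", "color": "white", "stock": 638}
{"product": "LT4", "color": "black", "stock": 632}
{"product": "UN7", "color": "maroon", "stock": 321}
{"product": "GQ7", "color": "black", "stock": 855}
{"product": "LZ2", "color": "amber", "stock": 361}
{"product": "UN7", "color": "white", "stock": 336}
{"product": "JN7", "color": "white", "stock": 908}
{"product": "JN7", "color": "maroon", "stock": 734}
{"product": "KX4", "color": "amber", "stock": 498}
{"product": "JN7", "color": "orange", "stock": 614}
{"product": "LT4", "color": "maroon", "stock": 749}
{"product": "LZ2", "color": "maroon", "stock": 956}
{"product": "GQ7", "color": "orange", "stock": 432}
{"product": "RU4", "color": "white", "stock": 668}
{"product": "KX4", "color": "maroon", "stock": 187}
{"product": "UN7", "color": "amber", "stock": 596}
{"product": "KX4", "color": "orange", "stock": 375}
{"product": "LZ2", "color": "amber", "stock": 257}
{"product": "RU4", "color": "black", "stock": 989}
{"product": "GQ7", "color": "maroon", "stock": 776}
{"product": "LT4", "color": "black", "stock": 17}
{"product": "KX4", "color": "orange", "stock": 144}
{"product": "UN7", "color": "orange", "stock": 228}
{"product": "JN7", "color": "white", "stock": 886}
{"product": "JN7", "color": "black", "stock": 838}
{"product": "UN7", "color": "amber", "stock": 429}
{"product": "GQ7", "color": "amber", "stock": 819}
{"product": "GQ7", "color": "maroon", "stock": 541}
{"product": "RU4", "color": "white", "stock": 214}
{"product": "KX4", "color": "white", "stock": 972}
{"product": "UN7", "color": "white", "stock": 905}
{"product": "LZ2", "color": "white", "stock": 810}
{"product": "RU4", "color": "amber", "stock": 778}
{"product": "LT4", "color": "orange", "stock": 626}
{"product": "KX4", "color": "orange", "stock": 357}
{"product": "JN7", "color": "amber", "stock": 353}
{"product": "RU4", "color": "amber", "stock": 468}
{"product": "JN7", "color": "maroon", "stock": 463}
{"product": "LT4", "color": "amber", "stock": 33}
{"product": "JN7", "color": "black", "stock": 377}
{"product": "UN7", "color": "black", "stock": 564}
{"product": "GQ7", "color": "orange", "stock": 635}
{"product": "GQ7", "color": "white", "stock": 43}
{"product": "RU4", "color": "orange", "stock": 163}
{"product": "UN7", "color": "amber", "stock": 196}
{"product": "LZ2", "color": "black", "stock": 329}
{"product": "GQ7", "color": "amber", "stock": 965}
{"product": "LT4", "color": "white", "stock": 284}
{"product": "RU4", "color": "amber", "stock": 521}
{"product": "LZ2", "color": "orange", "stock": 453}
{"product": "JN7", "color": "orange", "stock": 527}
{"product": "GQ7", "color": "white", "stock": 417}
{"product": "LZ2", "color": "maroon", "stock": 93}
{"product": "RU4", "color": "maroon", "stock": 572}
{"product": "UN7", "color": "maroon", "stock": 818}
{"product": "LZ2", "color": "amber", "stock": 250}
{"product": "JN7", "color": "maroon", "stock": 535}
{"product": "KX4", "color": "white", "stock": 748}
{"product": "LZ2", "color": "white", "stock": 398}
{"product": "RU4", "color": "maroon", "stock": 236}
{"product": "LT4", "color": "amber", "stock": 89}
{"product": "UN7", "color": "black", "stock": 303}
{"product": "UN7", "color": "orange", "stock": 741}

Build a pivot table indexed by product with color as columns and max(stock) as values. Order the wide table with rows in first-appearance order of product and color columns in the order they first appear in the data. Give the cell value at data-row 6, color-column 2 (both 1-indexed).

908

With rows in first-appearance order of product, row 6 is product=JN7. color columns in first-appearance order: amber, white, black, orange, maroon; column 2 is white.
Long rows with product=JN7, color=white: max(735, 908, 886) = 908.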